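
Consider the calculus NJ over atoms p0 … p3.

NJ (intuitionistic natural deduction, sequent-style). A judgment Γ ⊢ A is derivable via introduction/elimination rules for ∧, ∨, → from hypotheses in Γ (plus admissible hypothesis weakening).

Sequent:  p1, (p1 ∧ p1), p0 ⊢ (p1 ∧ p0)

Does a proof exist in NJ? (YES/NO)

Derivation trace:
[∧I] p1, (p1 ∧ p1), p0 ⊢ (p1 ∧ p0)
  [Wk] p1, (p1 ∧ p1) ⊢ p1
    [Ax] p1 ⊢ p1
  [Ax] p0 ⊢ p0

Result: YES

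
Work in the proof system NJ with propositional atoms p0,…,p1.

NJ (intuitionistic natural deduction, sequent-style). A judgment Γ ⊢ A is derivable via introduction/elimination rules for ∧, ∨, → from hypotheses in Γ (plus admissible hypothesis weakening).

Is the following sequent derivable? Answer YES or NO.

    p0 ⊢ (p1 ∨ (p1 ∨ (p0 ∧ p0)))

Proof tree:
[∨I₂] p0 ⊢ (p1 ∨ (p1 ∨ (p0 ∧ p0)))
  [∨I₂] p0 ⊢ (p1 ∨ (p0 ∧ p0))
    [∧I] p0 ⊢ (p0 ∧ p0)
      [Ax] p0 ⊢ p0
      [Ax] p0 ⊢ p0

Result: YES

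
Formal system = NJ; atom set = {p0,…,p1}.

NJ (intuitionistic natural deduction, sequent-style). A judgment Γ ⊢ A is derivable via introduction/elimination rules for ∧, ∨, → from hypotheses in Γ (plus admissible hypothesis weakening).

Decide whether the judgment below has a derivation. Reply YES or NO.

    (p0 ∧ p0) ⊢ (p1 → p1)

Derivation (root first):
[Wk] (p0 ∧ p0) ⊢ (p1 → p1)
  [→I]  ⊢ (p1 → p1)
    [Ax] p1 ⊢ p1

Result: YES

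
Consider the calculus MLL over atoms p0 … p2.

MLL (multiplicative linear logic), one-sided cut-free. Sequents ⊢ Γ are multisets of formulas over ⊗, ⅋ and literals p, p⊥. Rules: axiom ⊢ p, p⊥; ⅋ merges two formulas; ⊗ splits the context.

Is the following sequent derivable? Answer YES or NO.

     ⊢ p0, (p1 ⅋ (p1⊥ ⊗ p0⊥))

Derivation trace:
[⅋]  ⊢ p0, (p1 ⅋ (p1⊥ ⊗ p0⊥))
  [⊗]  ⊢ p1, p0, (p1⊥ ⊗ p0⊥)
    [Ax]  ⊢ p1, p1⊥
    [Ax]  ⊢ p0, p0⊥

Result: YES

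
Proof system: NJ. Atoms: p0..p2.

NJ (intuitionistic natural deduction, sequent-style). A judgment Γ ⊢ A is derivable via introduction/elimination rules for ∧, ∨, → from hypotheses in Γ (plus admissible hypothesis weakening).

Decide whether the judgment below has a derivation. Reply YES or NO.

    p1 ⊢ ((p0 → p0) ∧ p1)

Proof tree:
[∧I] p1 ⊢ ((p0 → p0) ∧ p1)
  [→I]  ⊢ (p0 → p0)
    [Ax] p0 ⊢ p0
  [Ax] p1 ⊢ p1

Result: YES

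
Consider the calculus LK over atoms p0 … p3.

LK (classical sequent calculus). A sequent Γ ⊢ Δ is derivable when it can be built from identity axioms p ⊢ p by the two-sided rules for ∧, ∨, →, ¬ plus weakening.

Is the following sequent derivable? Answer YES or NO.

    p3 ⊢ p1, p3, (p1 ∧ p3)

Derivation (root first):
[∧R] p3 ⊢ p1, p3, (p1 ∧ p3)
  [WR] p3 ⊢ p3, p1, p1
    [WR] p3 ⊢ p3, p1
      [Ax] p3 ⊢ p3
  [Ax] p3 ⊢ p3

Result: YES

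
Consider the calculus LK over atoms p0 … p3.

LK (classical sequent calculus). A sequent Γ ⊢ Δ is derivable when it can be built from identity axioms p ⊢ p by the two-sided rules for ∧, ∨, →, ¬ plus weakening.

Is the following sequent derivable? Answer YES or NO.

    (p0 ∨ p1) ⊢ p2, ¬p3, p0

Enumerate valuations to refute Γ ⊢ Δ:
  v=0000: Γ:[(p0 ∨ p1)=F] Δ:[p2=F, ¬p3=T, p0=F] refutes=False
  v=0001: Γ:[(p0 ∨ p1)=F] Δ:[p2=F, ¬p3=F, p0=F] refutes=False
  v=0010: Γ:[(p0 ∨ p1)=F] Δ:[p2=T, ¬p3=T, p0=F] refutes=False
  v=0011: Γ:[(p0 ∨ p1)=F] Δ:[p2=T, ¬p3=F, p0=F] refutes=False
  v=0100: Γ:[(p0 ∨ p1)=T] Δ:[p2=F, ¬p3=T, p0=F] refutes=False
  v=0101: Γ:[(p0 ∨ p1)=T] Δ:[p2=F, ¬p3=F, p0=F] refutes=True  ← countermodel

Result: NO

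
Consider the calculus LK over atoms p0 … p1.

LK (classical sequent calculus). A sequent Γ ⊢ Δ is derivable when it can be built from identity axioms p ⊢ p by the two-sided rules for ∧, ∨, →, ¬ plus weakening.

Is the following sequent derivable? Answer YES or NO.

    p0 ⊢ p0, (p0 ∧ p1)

Proof tree:
[∧R] p0 ⊢ p0, (p0 ∧ p1)
  [Ax] p0 ⊢ p0
  [WR] p0 ⊢ p0, p1
    [Ax] p0 ⊢ p0

Result: YES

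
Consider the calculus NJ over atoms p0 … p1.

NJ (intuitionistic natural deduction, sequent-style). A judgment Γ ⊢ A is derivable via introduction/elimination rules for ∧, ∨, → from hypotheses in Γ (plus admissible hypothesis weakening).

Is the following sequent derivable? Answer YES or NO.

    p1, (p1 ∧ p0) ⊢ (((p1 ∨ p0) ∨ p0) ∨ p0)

Derivation (root first):
[∨I₁] p1, (p1 ∧ p0) ⊢ (((p1 ∨ p0) ∨ p0) ∨ p0)
  [∨I₁] p1, (p1 ∧ p0) ⊢ ((p1 ∨ p0) ∨ p0)
    [∨I₁] p1, (p1 ∧ p0) ⊢ (p1 ∨ p0)
      [Wk] p1, (p1 ∧ p0) ⊢ p1
        [Ax] p1 ⊢ p1

Result: YES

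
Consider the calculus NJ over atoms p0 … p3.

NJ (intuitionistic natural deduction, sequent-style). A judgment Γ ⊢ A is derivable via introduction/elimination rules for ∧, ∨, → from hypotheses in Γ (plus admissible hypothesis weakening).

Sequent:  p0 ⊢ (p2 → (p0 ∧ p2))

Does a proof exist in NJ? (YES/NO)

Derivation (root first):
[→I] p0 ⊢ (p2 → (p0 ∧ p2))
  [∧I] p2, p0 ⊢ (p0 ∧ p2)
    [Ax] p0 ⊢ p0
    [Ax] p2 ⊢ p2

Result: YES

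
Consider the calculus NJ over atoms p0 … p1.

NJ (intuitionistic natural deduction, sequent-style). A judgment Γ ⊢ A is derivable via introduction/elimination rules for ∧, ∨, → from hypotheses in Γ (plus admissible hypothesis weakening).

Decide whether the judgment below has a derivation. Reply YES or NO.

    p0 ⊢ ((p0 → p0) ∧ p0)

Proof tree:
[∧I] p0 ⊢ ((p0 → p0) ∧ p0)
  [→I]  ⊢ (p0 → p0)
    [Ax] p0 ⊢ p0
  [Ax] p0 ⊢ p0

Result: YES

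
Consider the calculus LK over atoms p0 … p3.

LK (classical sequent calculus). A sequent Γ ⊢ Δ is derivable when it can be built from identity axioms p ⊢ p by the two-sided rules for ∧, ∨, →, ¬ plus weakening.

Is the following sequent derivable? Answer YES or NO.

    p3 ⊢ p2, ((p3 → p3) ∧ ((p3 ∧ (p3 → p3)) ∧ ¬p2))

Derivation (root first):
[∧R] p3 ⊢ p2, ((p3 → p3) ∧ ((p3 ∧ (p3 → p3)) ∧ ¬p2))
  [→R]  ⊢ (p3 → p3)
    [Ax] p3 ⊢ p3
  [∧R] p3 ⊢ p2, ((p3 ∧ (p3 → p3)) ∧ ¬p2)
    [∧R] p3 ⊢ (p3 ∧ (p3 → p3))
      [Ax] p3 ⊢ p3
      [→R]  ⊢ (p3 → p3)
        [Ax] p3 ⊢ p3
    [¬R]  ⊢ p2, ¬p2
      [Ax] p2 ⊢ p2

Result: YES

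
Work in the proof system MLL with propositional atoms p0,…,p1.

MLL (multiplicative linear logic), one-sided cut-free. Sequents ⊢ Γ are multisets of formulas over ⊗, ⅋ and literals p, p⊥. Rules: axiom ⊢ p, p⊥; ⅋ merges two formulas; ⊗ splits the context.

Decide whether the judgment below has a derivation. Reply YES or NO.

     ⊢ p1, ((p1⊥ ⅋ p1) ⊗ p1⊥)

Proof tree:
[⊗]  ⊢ p1, ((p1⊥ ⅋ p1) ⊗ p1⊥)
  [⅋]  ⊢ (p1⊥ ⅋ p1)
    [Ax]  ⊢ p1, p1⊥
  [Ax]  ⊢ p1, p1⊥

Result: YES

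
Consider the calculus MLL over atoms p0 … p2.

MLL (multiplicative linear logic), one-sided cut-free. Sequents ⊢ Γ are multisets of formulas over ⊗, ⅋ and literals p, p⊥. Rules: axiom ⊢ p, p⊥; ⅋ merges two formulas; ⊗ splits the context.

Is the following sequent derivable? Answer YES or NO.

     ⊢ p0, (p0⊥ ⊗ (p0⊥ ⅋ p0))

Derivation (root first):
[⊗]  ⊢ p0, (p0⊥ ⊗ (p0⊥ ⅋ p0))
  [Ax]  ⊢ p0, p0⊥
  [⅋]  ⊢ (p0⊥ ⅋ p0)
    [Ax]  ⊢ p0, p0⊥

Result: YES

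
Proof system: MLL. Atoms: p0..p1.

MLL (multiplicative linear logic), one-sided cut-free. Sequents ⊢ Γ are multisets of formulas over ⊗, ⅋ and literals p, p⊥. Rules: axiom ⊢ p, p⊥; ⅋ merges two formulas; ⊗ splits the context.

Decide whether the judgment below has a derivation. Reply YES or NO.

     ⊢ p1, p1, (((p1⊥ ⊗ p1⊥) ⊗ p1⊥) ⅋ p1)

Derivation trace:
[⅋]  ⊢ p1, p1, (((p1⊥ ⊗ p1⊥) ⊗ p1⊥) ⅋ p1)
  [⊗]  ⊢ p1, p1, p1, ((p1⊥ ⊗ p1⊥) ⊗ p1⊥)
    [⊗]  ⊢ p1, p1, (p1⊥ ⊗ p1⊥)
      [Ax]  ⊢ p1, p1⊥
      [Ax]  ⊢ p1, p1⊥
    [Ax]  ⊢ p1, p1⊥

Result: YES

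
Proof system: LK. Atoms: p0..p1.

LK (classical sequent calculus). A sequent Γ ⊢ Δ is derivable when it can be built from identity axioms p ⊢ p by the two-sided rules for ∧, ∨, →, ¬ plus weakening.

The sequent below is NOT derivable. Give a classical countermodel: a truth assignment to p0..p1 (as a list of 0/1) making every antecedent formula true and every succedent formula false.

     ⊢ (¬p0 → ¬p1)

Truth-table refutation:
  v=00: Γ:[] Δ:[(¬p0 → ¬p1)=T] refutes=False
  v=01: Γ:[] Δ:[(¬p0 → ¬p1)=F] refutes=True  ← countermodel

Result: [0, 1]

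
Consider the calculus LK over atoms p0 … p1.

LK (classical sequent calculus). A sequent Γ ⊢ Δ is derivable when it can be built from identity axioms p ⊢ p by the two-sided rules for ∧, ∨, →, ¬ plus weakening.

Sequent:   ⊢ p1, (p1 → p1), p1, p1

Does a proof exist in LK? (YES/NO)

Proof tree:
[WR]  ⊢ p1, (p1 → p1), p1, p1
  [WR]  ⊢ p1, (p1 → p1), p1
    [→R]  ⊢ p1, (p1 → p1)
      [WR] p1 ⊢ p1, p1
        [Ax] p1 ⊢ p1

Result: YES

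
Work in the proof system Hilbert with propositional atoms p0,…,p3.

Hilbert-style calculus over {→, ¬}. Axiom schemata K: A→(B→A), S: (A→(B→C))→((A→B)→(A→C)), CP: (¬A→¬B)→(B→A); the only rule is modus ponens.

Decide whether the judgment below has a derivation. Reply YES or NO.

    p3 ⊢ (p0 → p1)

Truth-table refutation:
  v=0000: Γ:[p3=F] Δ:[(p0 → p1)=T] refutes=False
  v=0001: Γ:[p3=T] Δ:[(p0 → p1)=T] refutes=False
  v=0010: Γ:[p3=F] Δ:[(p0 → p1)=T] refutes=False
  v=0011: Γ:[p3=T] Δ:[(p0 → p1)=T] refutes=False
  v=0100: Γ:[p3=F] Δ:[(p0 → p1)=T] refutes=False
  v=0101: Γ:[p3=T] Δ:[(p0 → p1)=T] refutes=False
  v=0110: Γ:[p3=F] Δ:[(p0 → p1)=T] refutes=False
  v=0111: Γ:[p3=T] Δ:[(p0 → p1)=T] refutes=False
  v=1000: Γ:[p3=F] Δ:[(p0 → p1)=F] refutes=False
  v=1001: Γ:[p3=T] Δ:[(p0 → p1)=F] refutes=True  ← countermodel

Result: NO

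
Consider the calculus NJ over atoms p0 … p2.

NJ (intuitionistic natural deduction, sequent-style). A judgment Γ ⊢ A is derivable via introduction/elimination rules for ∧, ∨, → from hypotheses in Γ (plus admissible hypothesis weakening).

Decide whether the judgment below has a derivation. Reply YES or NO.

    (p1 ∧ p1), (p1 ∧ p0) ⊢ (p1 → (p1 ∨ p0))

Derivation trace:
[Wk] (p1 ∧ p1), (p1 ∧ p0) ⊢ (p1 → (p1 ∨ p0))
  [Wk] (p1 ∧ p1) ⊢ (p1 → (p1 ∨ p0))
    [→I]  ⊢ (p1 → (p1 ∨ p0))
      [∨I₁] p1 ⊢ (p1 ∨ p0)
        [Ax] p1 ⊢ p1

Result: YES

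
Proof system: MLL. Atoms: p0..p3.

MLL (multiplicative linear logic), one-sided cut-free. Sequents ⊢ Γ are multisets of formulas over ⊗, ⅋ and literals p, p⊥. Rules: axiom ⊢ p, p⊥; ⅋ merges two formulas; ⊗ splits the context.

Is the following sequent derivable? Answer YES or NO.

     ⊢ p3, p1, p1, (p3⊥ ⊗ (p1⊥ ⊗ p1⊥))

Derivation trace:
[⊗]  ⊢ p3, p1, p1, (p3⊥ ⊗ (p1⊥ ⊗ p1⊥))
  [Ax]  ⊢ p3, p3⊥
  [⊗]  ⊢ p1, p1, (p1⊥ ⊗ p1⊥)
    [Ax]  ⊢ p1, p1⊥
    [Ax]  ⊢ p1, p1⊥

Result: YES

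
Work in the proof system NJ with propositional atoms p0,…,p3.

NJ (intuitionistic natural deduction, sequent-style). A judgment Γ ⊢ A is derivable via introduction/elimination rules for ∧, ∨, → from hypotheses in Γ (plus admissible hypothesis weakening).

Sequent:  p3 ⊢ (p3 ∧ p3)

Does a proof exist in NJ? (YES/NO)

Derivation trace:
[→E] p3 ⊢ (p3 ∧ p3)
  [→I]  ⊢ (p3 → (p3 ∧ p3))
    [∧I] p3 ⊢ (p3 ∧ p3)
      [Ax] p3 ⊢ p3
      [Ax] p3 ⊢ p3
  [Ax] p3 ⊢ p3

Result: YES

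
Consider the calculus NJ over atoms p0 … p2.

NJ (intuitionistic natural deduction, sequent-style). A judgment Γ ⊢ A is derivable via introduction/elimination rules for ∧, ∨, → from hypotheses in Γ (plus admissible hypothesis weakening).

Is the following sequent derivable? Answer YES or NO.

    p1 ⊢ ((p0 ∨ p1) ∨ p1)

Derivation (root first):
[∨I₁] p1 ⊢ ((p0 ∨ p1) ∨ p1)
  [∨I₂] p1 ⊢ (p0 ∨ p1)
    [Ax] p1 ⊢ p1

Result: YES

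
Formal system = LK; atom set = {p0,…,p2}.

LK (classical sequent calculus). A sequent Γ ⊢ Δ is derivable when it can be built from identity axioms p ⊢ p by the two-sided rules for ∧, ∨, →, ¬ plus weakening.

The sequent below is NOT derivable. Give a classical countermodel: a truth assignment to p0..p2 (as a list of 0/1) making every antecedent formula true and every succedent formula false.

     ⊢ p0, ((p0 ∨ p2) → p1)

Enumerate valuations to refute Γ ⊢ Δ:
  v=000: Γ:[] Δ:[p0=F, ((p0 ∨ p2) → p1)=T] refutes=False
  v=001: Γ:[] Δ:[p0=F, ((p0 ∨ p2) → p1)=F] refutes=True  ← countermodel

Result: [0, 0, 1]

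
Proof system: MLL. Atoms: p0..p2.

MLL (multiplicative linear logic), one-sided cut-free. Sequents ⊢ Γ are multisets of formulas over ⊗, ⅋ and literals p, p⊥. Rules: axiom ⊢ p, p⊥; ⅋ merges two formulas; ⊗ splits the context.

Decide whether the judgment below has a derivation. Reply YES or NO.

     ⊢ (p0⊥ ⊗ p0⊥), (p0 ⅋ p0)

Derivation trace:
[⅋]  ⊢ (p0⊥ ⊗ p0⊥), (p0 ⅋ p0)
  [⊗]  ⊢ p0, p0, (p0⊥ ⊗ p0⊥)
    [Ax]  ⊢ p0, p0⊥
    [Ax]  ⊢ p0, p0⊥

Result: YES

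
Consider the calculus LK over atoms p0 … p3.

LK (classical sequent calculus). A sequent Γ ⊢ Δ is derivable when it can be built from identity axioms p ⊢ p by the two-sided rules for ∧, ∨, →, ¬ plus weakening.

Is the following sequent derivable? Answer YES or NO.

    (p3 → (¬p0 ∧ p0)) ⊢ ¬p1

Enumerate valuations to refute Γ ⊢ Δ:
  v=0000: Γ:[(p3 → (¬p0 ∧ p0))=T] Δ:[¬p1=T] refutes=False
  v=0001: Γ:[(p3 → (¬p0 ∧ p0))=F] Δ:[¬p1=T] refutes=False
  v=0010: Γ:[(p3 → (¬p0 ∧ p0))=T] Δ:[¬p1=T] refutes=False
  v=0011: Γ:[(p3 → (¬p0 ∧ p0))=F] Δ:[¬p1=T] refutes=False
  v=0100: Γ:[(p3 → (¬p0 ∧ p0))=T] Δ:[¬p1=F] refutes=True  ← countermodel

Result: NO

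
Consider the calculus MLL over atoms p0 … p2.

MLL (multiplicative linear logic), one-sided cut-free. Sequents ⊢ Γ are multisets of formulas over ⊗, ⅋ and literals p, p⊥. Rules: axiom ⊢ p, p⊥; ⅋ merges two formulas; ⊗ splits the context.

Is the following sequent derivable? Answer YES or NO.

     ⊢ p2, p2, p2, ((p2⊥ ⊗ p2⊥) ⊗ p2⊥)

Proof tree:
[⊗]  ⊢ p2, p2, p2, ((p2⊥ ⊗ p2⊥) ⊗ p2⊥)
  [⊗]  ⊢ p2, p2, (p2⊥ ⊗ p2⊥)
    [Ax]  ⊢ p2, p2⊥
    [Ax]  ⊢ p2, p2⊥
  [Ax]  ⊢ p2, p2⊥

Result: YES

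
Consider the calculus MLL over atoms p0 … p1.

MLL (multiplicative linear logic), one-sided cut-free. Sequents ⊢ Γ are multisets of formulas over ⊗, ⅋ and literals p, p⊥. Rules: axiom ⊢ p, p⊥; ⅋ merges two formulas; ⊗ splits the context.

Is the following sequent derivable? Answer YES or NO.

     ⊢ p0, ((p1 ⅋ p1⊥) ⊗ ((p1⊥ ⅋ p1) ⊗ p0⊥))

Derivation (root first):
[⊗]  ⊢ p0, ((p1 ⅋ p1⊥) ⊗ ((p1⊥ ⅋ p1) ⊗ p0⊥))
  [⅋]  ⊢ (p1 ⅋ p1⊥)
    [Ax]  ⊢ p1, p1⊥
  [⊗]  ⊢ p0, ((p1⊥ ⅋ p1) ⊗ p0⊥)
    [⅋]  ⊢ (p1⊥ ⅋ p1)
      [Ax]  ⊢ p1, p1⊥
    [Ax]  ⊢ p0, p0⊥

Result: YES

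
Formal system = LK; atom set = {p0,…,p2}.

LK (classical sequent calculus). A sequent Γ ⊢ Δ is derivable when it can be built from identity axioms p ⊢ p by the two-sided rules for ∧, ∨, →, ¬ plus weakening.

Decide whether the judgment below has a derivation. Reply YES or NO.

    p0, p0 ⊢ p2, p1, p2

Truth-table refutation:
  v=000: Γ:[p0=F, p0=F] Δ:[p2=F, p1=F, p2=F] refutes=False
  v=001: Γ:[p0=F, p0=F] Δ:[p2=T, p1=F, p2=T] refutes=False
  v=010: Γ:[p0=F, p0=F] Δ:[p2=F, p1=T, p2=F] refutes=False
  v=011: Γ:[p0=F, p0=F] Δ:[p2=T, p1=T, p2=T] refutes=False
  v=100: Γ:[p0=T, p0=T] Δ:[p2=F, p1=F, p2=F] refutes=True  ← countermodel

Result: NO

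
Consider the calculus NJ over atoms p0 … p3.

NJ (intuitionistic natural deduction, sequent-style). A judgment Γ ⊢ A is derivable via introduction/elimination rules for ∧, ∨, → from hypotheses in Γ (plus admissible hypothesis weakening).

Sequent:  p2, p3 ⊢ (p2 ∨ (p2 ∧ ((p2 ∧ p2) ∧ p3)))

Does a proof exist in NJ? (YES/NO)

Proof tree:
[∨I₂] p2, p3 ⊢ (p2 ∨ (p2 ∧ ((p2 ∧ p2) ∧ p3)))
  [∧I] p2, p3 ⊢ (p2 ∧ ((p2 ∧ p2) ∧ p3))
    [Ax] p2 ⊢ p2
    [∧I] p2, p3 ⊢ ((p2 ∧ p2) ∧ p3)
      [∧I] p2 ⊢ (p2 ∧ p2)
        [Ax] p2 ⊢ p2
        [Ax] p2 ⊢ p2
      [Ax] p3 ⊢ p3

Result: YES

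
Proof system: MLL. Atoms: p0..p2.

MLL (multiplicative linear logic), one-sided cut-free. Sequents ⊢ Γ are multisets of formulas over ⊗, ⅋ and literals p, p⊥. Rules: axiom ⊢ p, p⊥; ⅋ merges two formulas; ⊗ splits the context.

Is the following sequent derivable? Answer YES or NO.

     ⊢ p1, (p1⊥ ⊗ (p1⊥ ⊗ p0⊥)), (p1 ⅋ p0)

Derivation trace:
[⅋]  ⊢ p1, (p1⊥ ⊗ (p1⊥ ⊗ p0⊥)), (p1 ⅋ p0)
  [⊗]  ⊢ p1, p1, p0, (p1⊥ ⊗ (p1⊥ ⊗ p0⊥))
    [Ax]  ⊢ p1, p1⊥
    [⊗]  ⊢ p1, p0, (p1⊥ ⊗ p0⊥)
      [Ax]  ⊢ p1, p1⊥
      [Ax]  ⊢ p0, p0⊥

Result: YES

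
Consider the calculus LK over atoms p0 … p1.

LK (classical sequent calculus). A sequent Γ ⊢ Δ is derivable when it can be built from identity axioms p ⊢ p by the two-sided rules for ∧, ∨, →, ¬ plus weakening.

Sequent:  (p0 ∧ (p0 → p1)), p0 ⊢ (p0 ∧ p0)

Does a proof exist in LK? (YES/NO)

Derivation trace:
[∧R] (p0 ∧ (p0 → p1)), p0 ⊢ (p0 ∧ p0)
  [∧L] (p0 ∧ (p0 → p1)) ⊢ p0
    [→L] p0, (p0 → p1) ⊢ p0
      [Ax] p0 ⊢ p0
      [WL] p0, p1 ⊢ p0
        [Ax] p0 ⊢ p0
  [Ax] p0 ⊢ p0

Result: YES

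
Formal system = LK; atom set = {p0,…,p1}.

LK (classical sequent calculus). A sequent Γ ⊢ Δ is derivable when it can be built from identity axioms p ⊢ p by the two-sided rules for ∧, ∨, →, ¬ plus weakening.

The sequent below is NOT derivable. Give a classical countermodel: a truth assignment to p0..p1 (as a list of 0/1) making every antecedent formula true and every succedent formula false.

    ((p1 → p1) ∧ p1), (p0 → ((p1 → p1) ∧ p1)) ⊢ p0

Truth-table refutation:
  v=00: Γ:[((p1 → p1) ∧ p1)=F, (p0 → ((p1 → p1) ∧ p1))=T] Δ:[p0=F] refutes=False
  v=01: Γ:[((p1 → p1) ∧ p1)=T, (p0 → ((p1 → p1) ∧ p1))=T] Δ:[p0=F] refutes=True  ← countermodel

Result: [0, 1]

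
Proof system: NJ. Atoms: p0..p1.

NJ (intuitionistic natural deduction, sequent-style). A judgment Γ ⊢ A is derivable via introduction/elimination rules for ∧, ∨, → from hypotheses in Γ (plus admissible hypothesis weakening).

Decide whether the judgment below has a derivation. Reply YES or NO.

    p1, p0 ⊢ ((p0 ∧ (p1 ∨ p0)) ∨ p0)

Derivation (root first):
[∨I₁] p1, p0 ⊢ ((p0 ∧ (p1 ∨ p0)) ∨ p0)
  [∧I] p1, p0 ⊢ (p0 ∧ (p1 ∨ p0))
    [Wk] p0, p1 ⊢ p0
      [Ax] p0 ⊢ p0
    [∨I₂] p0 ⊢ (p1 ∨ p0)
      [Ax] p0 ⊢ p0

Result: YES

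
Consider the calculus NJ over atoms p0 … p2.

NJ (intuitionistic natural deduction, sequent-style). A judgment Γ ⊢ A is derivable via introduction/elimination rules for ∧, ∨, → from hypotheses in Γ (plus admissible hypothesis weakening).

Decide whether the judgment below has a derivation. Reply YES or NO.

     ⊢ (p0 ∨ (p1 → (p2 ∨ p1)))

Derivation (root first):
[∨I₂]  ⊢ (p0 ∨ (p1 → (p2 ∨ p1)))
  [→I]  ⊢ (p1 → (p2 ∨ p1))
    [∨I₂] p1 ⊢ (p2 ∨ p1)
      [Ax] p1 ⊢ p1

Result: YES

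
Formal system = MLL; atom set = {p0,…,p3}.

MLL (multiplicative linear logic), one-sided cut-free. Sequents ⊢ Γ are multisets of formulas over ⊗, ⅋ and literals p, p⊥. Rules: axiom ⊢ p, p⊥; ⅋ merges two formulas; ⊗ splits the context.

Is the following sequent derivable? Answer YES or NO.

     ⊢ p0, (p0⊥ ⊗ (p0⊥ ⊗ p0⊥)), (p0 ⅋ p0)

Derivation trace:
[⅋]  ⊢ p0, (p0⊥ ⊗ (p0⊥ ⊗ p0⊥)), (p0 ⅋ p0)
  [⊗]  ⊢ p0, p0, p0, (p0⊥ ⊗ (p0⊥ ⊗ p0⊥))
    [Ax]  ⊢ p0, p0⊥
    [⊗]  ⊢ p0, p0, (p0⊥ ⊗ p0⊥)
      [Ax]  ⊢ p0, p0⊥
      [Ax]  ⊢ p0, p0⊥

Result: YES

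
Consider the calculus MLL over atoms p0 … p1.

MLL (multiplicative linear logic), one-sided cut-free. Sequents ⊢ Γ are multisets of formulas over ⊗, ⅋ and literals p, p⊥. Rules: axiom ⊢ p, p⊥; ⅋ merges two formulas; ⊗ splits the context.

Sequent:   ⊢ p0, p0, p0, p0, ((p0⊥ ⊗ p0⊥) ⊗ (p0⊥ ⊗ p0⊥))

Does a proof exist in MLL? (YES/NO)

Derivation trace:
[⊗]  ⊢ p0, p0, p0, p0, ((p0⊥ ⊗ p0⊥) ⊗ (p0⊥ ⊗ p0⊥))
  [⊗]  ⊢ p0, p0, (p0⊥ ⊗ p0⊥)
    [Ax]  ⊢ p0, p0⊥
    [Ax]  ⊢ p0, p0⊥
  [⊗]  ⊢ p0, p0, (p0⊥ ⊗ p0⊥)
    [Ax]  ⊢ p0, p0⊥
    [Ax]  ⊢ p0, p0⊥

Result: YES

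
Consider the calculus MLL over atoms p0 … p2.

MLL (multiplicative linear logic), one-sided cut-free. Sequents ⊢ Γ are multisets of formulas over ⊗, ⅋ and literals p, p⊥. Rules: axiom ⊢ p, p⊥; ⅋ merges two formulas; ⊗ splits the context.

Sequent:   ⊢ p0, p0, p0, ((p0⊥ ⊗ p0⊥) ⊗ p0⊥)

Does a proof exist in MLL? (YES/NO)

Proof tree:
[⊗]  ⊢ p0, p0, p0, ((p0⊥ ⊗ p0⊥) ⊗ p0⊥)
  [⊗]  ⊢ p0, p0, (p0⊥ ⊗ p0⊥)
    [Ax]  ⊢ p0, p0⊥
    [Ax]  ⊢ p0, p0⊥
  [Ax]  ⊢ p0, p0⊥

Result: YES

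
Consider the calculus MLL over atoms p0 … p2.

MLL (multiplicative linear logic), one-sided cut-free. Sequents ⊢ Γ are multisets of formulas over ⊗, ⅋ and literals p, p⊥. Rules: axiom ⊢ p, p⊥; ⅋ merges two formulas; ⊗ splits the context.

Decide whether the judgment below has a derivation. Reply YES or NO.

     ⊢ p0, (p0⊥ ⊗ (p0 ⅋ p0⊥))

Derivation (root first):
[⊗]  ⊢ p0, (p0⊥ ⊗ (p0 ⅋ p0⊥))
  [Ax]  ⊢ p0, p0⊥
  [⅋]  ⊢ (p0 ⅋ p0⊥)
    [Ax]  ⊢ p0, p0⊥

Result: YES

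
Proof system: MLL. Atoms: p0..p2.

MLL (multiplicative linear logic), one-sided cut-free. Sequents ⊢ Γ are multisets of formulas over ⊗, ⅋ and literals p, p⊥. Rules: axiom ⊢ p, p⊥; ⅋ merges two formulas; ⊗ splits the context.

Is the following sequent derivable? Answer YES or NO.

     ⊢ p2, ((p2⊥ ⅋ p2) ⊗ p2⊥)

Derivation trace:
[⊗]  ⊢ p2, ((p2⊥ ⅋ p2) ⊗ p2⊥)
  [⅋]  ⊢ (p2⊥ ⅋ p2)
    [Ax]  ⊢ p2, p2⊥
  [Ax]  ⊢ p2, p2⊥

Result: YES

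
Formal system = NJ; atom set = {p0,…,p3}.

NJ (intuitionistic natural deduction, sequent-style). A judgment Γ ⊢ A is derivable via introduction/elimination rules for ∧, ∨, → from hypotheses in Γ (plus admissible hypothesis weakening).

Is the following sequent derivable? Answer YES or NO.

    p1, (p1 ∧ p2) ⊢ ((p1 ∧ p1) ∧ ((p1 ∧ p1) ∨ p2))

Derivation trace:
[∧I] p1, (p1 ∧ p2) ⊢ ((p1 ∧ p1) ∧ ((p1 ∧ p1) ∨ p2))
  [Wk] p1, (p1 ∧ p2) ⊢ (p1 ∧ p1)
    [∧I] p1 ⊢ (p1 ∧ p1)
      [Ax] p1 ⊢ p1
      [Ax] p1 ⊢ p1
  [∨I₁] p1 ⊢ ((p1 ∧ p1) ∨ p2)
    [∧I] p1 ⊢ (p1 ∧ p1)
      [Ax] p1 ⊢ p1
      [Ax] p1 ⊢ p1

Result: YES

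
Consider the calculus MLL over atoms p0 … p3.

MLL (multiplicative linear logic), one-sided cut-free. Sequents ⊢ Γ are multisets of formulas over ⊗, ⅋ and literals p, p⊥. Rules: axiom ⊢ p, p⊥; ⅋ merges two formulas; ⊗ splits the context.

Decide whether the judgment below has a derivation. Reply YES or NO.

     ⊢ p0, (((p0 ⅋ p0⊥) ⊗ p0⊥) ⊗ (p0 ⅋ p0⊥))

Derivation (root first):
[⊗]  ⊢ p0, (((p0 ⅋ p0⊥) ⊗ p0⊥) ⊗ (p0 ⅋ p0⊥))
  [⊗]  ⊢ p0, ((p0 ⅋ p0⊥) ⊗ p0⊥)
    [⅋]  ⊢ (p0 ⅋ p0⊥)
      [Ax]  ⊢ p0, p0⊥
    [Ax]  ⊢ p0, p0⊥
  [⅋]  ⊢ (p0 ⅋ p0⊥)
    [Ax]  ⊢ p0, p0⊥

Result: YES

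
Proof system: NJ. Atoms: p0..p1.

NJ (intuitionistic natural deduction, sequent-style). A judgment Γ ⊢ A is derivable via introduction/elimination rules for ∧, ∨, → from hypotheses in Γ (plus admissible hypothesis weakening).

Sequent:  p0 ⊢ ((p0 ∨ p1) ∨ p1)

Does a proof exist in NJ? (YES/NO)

Derivation trace:
[∨I₁] p0 ⊢ ((p0 ∨ p1) ∨ p1)
  [∨I₁] p0 ⊢ (p0 ∨ p1)
    [Ax] p0 ⊢ p0

Result: YES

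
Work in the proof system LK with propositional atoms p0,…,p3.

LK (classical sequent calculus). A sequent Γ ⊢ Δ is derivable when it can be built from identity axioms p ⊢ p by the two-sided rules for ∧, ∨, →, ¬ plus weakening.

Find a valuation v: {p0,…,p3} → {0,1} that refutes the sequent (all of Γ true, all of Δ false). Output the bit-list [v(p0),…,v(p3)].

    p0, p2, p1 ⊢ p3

Truth-table refutation:
  v=0000: Γ:[p0=F, p2=F, p1=F] Δ:[p3=F] refutes=False
  v=0001: Γ:[p0=F, p2=F, p1=F] Δ:[p3=T] refutes=False
  v=0010: Γ:[p0=F, p2=T, p1=F] Δ:[p3=F] refutes=False
  v=0011: Γ:[p0=F, p2=T, p1=F] Δ:[p3=T] refutes=False
  v=0100: Γ:[p0=F, p2=F, p1=T] Δ:[p3=F] refutes=False
  v=0101: Γ:[p0=F, p2=F, p1=T] Δ:[p3=T] refutes=False
  v=0110: Γ:[p0=F, p2=T, p1=T] Δ:[p3=F] refutes=False
  v=0111: Γ:[p0=F, p2=T, p1=T] Δ:[p3=T] refutes=False
  v=1000: Γ:[p0=T, p2=F, p1=F] Δ:[p3=F] refutes=False
  v=1001: Γ:[p0=T, p2=F, p1=F] Δ:[p3=T] refutes=False
  v=1010: Γ:[p0=T, p2=T, p1=F] Δ:[p3=F] refutes=False
  v=1011: Γ:[p0=T, p2=T, p1=F] Δ:[p3=T] refutes=False
  v=1100: Γ:[p0=T, p2=F, p1=T] Δ:[p3=F] refutes=False
  v=1101: Γ:[p0=T, p2=F, p1=T] Δ:[p3=T] refutes=False
  v=1110: Γ:[p0=T, p2=T, p1=T] Δ:[p3=F] refutes=True  ← countermodel

Result: [1, 1, 1, 0]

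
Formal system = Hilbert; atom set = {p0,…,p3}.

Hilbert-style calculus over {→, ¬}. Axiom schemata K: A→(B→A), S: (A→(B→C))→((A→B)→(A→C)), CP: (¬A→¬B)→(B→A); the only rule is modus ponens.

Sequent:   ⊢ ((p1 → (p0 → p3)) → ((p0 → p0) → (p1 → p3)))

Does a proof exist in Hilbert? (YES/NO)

Enumerate valuations to refute Γ ⊢ Δ:
  v=0000: Γ:[] Δ:[((p1 → (p0 → p3)) → ((p0 → p0) → (p1 → p3)))=T] refutes=False
  v=0001: Γ:[] Δ:[((p1 → (p0 → p3)) → ((p0 → p0) → (p1 → p3)))=T] refutes=False
  v=0010: Γ:[] Δ:[((p1 → (p0 → p3)) → ((p0 → p0) → (p1 → p3)))=T] refutes=False
  v=0011: Γ:[] Δ:[((p1 → (p0 → p3)) → ((p0 → p0) → (p1 → p3)))=T] refutes=False
  v=0100: Γ:[] Δ:[((p1 → (p0 → p3)) → ((p0 → p0) → (p1 → p3)))=F] refutes=True  ← countermodel

Result: NO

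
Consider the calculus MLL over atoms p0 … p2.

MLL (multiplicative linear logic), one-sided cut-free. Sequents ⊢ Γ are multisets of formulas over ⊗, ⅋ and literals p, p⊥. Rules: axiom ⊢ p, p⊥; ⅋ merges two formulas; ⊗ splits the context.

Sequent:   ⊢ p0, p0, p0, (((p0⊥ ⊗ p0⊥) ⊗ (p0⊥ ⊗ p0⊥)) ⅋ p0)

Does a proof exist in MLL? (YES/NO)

Derivation trace:
[⅋]  ⊢ p0, p0, p0, (((p0⊥ ⊗ p0⊥) ⊗ (p0⊥ ⊗ p0⊥)) ⅋ p0)
  [⊗]  ⊢ p0, p0, p0, p0, ((p0⊥ ⊗ p0⊥) ⊗ (p0⊥ ⊗ p0⊥))
    [⊗]  ⊢ p0, p0, (p0⊥ ⊗ p0⊥)
      [Ax]  ⊢ p0, p0⊥
      [Ax]  ⊢ p0, p0⊥
    [⊗]  ⊢ p0, p0, (p0⊥ ⊗ p0⊥)
      [Ax]  ⊢ p0, p0⊥
      [Ax]  ⊢ p0, p0⊥

Result: YES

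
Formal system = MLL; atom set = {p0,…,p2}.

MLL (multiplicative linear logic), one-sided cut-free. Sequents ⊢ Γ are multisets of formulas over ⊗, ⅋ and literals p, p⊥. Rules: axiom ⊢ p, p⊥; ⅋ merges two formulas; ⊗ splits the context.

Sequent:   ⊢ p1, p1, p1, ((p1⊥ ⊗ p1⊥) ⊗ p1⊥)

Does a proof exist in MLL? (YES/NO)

Derivation trace:
[⊗]  ⊢ p1, p1, p1, ((p1⊥ ⊗ p1⊥) ⊗ p1⊥)
  [⊗]  ⊢ p1, p1, (p1⊥ ⊗ p1⊥)
    [Ax]  ⊢ p1, p1⊥
    [Ax]  ⊢ p1, p1⊥
  [Ax]  ⊢ p1, p1⊥

Result: YES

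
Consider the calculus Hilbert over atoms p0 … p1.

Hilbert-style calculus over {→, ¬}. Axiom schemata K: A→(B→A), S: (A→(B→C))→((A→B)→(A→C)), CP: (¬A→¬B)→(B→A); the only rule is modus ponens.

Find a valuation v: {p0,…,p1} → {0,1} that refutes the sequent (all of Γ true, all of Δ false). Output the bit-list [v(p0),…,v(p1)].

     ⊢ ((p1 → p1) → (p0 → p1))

Search for a countermodel by truth-table:
  v=00: Γ:[] Δ:[((p1 → p1) → (p0 → p1))=T] refutes=False
  v=01: Γ:[] Δ:[((p1 → p1) → (p0 → p1))=T] refutes=False
  v=10: Γ:[] Δ:[((p1 → p1) → (p0 → p1))=F] refutes=True  ← countermodel

Result: [1, 0]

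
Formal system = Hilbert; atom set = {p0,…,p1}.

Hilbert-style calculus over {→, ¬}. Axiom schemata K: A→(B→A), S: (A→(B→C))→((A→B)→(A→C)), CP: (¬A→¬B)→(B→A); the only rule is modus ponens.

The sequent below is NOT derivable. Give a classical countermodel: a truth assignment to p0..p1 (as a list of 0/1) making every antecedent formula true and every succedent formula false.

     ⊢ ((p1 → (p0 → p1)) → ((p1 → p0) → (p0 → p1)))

Search for a countermodel by truth-table:
  v=00: Γ:[] Δ:[((p1 → (p0 → p1)) → ((p1 → p0) → (p0 → p1)))=T] refutes=False
  v=01: Γ:[] Δ:[((p1 → (p0 → p1)) → ((p1 → p0) → (p0 → p1)))=T] refutes=False
  v=10: Γ:[] Δ:[((p1 → (p0 → p1)) → ((p1 → p0) → (p0 → p1)))=F] refutes=True  ← countermodel

Result: [1, 0]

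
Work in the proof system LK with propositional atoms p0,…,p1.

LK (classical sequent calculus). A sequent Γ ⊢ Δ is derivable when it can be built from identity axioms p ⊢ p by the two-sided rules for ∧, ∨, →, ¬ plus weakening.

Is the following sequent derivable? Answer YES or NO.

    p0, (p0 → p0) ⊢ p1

Enumerate valuations to refute Γ ⊢ Δ:
  v=00: Γ:[p0=F, (p0 → p0)=T] Δ:[p1=F] refutes=False
  v=01: Γ:[p0=F, (p0 → p0)=T] Δ:[p1=T] refutes=False
  v=10: Γ:[p0=T, (p0 → p0)=T] Δ:[p1=F] refutes=True  ← countermodel

Result: NO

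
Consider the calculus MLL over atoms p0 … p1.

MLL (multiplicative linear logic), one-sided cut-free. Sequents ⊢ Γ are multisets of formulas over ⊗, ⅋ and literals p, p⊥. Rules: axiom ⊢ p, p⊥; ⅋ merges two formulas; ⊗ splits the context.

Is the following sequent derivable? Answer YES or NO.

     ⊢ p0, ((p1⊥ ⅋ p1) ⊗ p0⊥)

Proof tree:
[⊗]  ⊢ p0, ((p1⊥ ⅋ p1) ⊗ p0⊥)
  [⅋]  ⊢ (p1⊥ ⅋ p1)
    [Ax]  ⊢ p1, p1⊥
  [Ax]  ⊢ p0, p0⊥

Result: YES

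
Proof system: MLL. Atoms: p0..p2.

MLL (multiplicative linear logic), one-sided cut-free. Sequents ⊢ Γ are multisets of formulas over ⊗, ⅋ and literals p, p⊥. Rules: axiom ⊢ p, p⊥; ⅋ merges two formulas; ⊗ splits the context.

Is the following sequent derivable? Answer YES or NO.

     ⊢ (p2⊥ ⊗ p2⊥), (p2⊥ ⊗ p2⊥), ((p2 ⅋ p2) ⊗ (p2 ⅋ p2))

Derivation trace:
[⊗]  ⊢ (p2⊥ ⊗ p2⊥), (p2⊥ ⊗ p2⊥), ((p2 ⅋ p2) ⊗ (p2 ⅋ p2))
  [⅋]  ⊢ (p2⊥ ⊗ p2⊥), (p2 ⅋ p2)
    [⊗]  ⊢ p2, p2, (p2⊥ ⊗ p2⊥)
      [Ax]  ⊢ p2, p2⊥
      [Ax]  ⊢ p2, p2⊥
  [⅋]  ⊢ (p2⊥ ⊗ p2⊥), (p2 ⅋ p2)
    [⊗]  ⊢ p2, p2, (p2⊥ ⊗ p2⊥)
      [Ax]  ⊢ p2, p2⊥
      [Ax]  ⊢ p2, p2⊥

Result: YES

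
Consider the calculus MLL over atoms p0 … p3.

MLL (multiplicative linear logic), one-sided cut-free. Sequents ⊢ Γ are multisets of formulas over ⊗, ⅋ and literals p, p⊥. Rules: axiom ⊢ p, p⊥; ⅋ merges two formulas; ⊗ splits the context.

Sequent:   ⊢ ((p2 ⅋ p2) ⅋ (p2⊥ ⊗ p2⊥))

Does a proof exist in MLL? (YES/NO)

Derivation (root first):
[⅋]  ⊢ ((p2 ⅋ p2) ⅋ (p2⊥ ⊗ p2⊥))
  [⅋]  ⊢ (p2⊥ ⊗ p2⊥), (p2 ⅋ p2)
    [⊗]  ⊢ p2, p2, (p2⊥ ⊗ p2⊥)
      [Ax]  ⊢ p2, p2⊥
      [Ax]  ⊢ p2, p2⊥

Result: YES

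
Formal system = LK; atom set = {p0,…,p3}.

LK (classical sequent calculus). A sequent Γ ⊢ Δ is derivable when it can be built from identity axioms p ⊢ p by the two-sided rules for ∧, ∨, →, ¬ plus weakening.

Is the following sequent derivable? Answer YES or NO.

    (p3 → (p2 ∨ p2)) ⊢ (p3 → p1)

Enumerate valuations to refute Γ ⊢ Δ:
  v=0000: Γ:[(p3 → (p2 ∨ p2))=T] Δ:[(p3 → p1)=T] refutes=False
  v=0001: Γ:[(p3 → (p2 ∨ p2))=F] Δ:[(p3 → p1)=F] refutes=False
  v=0010: Γ:[(p3 → (p2 ∨ p2))=T] Δ:[(p3 → p1)=T] refutes=False
  v=0011: Γ:[(p3 → (p2 ∨ p2))=T] Δ:[(p3 → p1)=F] refutes=True  ← countermodel

Result: NO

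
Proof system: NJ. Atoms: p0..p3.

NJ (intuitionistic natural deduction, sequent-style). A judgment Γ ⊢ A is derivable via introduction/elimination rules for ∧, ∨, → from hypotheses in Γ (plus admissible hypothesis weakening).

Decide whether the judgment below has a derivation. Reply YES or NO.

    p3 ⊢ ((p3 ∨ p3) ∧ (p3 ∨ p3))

Derivation (root first):
[∧I] p3 ⊢ ((p3 ∨ p3) ∧ (p3 ∨ p3))
  [∨I₂] p3 ⊢ (p3 ∨ p3)
    [Ax] p3 ⊢ p3
  [∨I₂] p3 ⊢ (p3 ∨ p3)
    [Ax] p3 ⊢ p3

Result: YES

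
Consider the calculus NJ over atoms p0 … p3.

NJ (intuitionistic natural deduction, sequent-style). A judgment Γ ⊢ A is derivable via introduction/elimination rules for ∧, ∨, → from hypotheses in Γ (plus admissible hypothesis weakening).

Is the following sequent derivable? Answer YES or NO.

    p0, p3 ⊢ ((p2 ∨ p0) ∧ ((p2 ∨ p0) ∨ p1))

Proof tree:
[Wk] p0, p3 ⊢ ((p2 ∨ p0) ∧ ((p2 ∨ p0) ∨ p1))
  [∧I] p0 ⊢ ((p2 ∨ p0) ∧ ((p2 ∨ p0) ∨ p1))
    [∨I₂] p0 ⊢ (p2 ∨ p0)
      [Ax] p0 ⊢ p0
    [∨I₁] p0 ⊢ ((p2 ∨ p0) ∨ p1)
      [∨I₂] p0 ⊢ (p2 ∨ p0)
        [Ax] p0 ⊢ p0

Result: YES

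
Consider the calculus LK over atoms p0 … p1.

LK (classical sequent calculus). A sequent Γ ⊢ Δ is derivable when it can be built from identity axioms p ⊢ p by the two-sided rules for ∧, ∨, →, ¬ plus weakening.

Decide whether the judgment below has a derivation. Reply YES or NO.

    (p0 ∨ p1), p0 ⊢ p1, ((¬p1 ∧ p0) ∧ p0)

Derivation (root first):
[∧R] (p0 ∨ p1), p0 ⊢ p1, ((¬p1 ∧ p0) ∧ p0)
  [∧R] p0 ⊢ p1, (¬p1 ∧ p0)
    [¬R]  ⊢ p1, ¬p1
      [Ax] p1 ⊢ p1
    [Ax] p0 ⊢ p0
  [∨L] (p0 ∨ p1) ⊢ p1, p0
    [Ax] p0 ⊢ p0
    [Ax] p1 ⊢ p1

Result: YES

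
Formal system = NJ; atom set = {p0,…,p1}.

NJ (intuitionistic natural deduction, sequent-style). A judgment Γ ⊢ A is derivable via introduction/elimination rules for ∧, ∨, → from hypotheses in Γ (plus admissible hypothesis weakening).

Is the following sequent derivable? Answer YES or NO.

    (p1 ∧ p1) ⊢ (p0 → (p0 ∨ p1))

Proof tree:
[Wk] (p1 ∧ p1) ⊢ (p0 → (p0 ∨ p1))
  [→I]  ⊢ (p0 → (p0 ∨ p1))
    [∨I₁] p0 ⊢ (p0 ∨ p1)
      [Ax] p0 ⊢ p0

Result: YES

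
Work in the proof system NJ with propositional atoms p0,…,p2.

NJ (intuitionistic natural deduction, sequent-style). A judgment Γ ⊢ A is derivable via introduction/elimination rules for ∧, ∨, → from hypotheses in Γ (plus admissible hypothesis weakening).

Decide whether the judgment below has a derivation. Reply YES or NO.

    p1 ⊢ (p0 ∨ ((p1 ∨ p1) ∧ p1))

Derivation (root first):
[∨I₂] p1 ⊢ (p0 ∨ ((p1 ∨ p1) ∧ p1))
  [∧I] p1 ⊢ ((p1 ∨ p1) ∧ p1)
    [∨I₂] p1 ⊢ (p1 ∨ p1)
      [Ax] p1 ⊢ p1
    [Ax] p1 ⊢ p1

Result: YES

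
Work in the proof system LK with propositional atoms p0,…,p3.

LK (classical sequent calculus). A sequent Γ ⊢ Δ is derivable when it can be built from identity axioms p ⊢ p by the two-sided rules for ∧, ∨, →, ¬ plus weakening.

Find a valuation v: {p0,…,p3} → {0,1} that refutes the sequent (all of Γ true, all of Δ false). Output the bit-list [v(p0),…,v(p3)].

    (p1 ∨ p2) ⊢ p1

Search for a countermodel by truth-table:
  v=0000: Γ:[(p1 ∨ p2)=F] Δ:[p1=F] refutes=False
  v=0001: Γ:[(p1 ∨ p2)=F] Δ:[p1=F] refutes=False
  v=0010: Γ:[(p1 ∨ p2)=T] Δ:[p1=F] refutes=True  ← countermodel

Result: [0, 0, 1, 0]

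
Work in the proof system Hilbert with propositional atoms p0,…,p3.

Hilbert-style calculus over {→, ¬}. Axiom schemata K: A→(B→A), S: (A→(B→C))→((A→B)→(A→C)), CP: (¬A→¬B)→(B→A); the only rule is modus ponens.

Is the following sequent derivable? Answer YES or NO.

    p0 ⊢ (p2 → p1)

Enumerate valuations to refute Γ ⊢ Δ:
  v=0000: Γ:[p0=F] Δ:[(p2 → p1)=T] refutes=False
  v=0001: Γ:[p0=F] Δ:[(p2 → p1)=T] refutes=False
  v=0010: Γ:[p0=F] Δ:[(p2 → p1)=F] refutes=False
  v=0011: Γ:[p0=F] Δ:[(p2 → p1)=F] refutes=False
  v=0100: Γ:[p0=F] Δ:[(p2 → p1)=T] refutes=False
  v=0101: Γ:[p0=F] Δ:[(p2 → p1)=T] refutes=False
  v=0110: Γ:[p0=F] Δ:[(p2 → p1)=T] refutes=False
  v=0111: Γ:[p0=F] Δ:[(p2 → p1)=T] refutes=False
  v=1000: Γ:[p0=T] Δ:[(p2 → p1)=T] refutes=False
  v=1001: Γ:[p0=T] Δ:[(p2 → p1)=T] refutes=False
  v=1010: Γ:[p0=T] Δ:[(p2 → p1)=F] refutes=True  ← countermodel

Result: NO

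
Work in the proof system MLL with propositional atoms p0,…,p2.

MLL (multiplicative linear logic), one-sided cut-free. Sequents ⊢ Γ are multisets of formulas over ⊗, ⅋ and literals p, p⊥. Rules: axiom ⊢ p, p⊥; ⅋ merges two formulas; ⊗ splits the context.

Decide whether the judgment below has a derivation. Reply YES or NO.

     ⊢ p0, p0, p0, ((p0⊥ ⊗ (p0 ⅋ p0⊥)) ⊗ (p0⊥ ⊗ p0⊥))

Derivation (root first):
[⊗]  ⊢ p0, p0, p0, ((p0⊥ ⊗ (p0 ⅋ p0⊥)) ⊗ (p0⊥ ⊗ p0⊥))
  [⊗]  ⊢ p0, (p0⊥ ⊗ (p0 ⅋ p0⊥))
    [Ax]  ⊢ p0, p0⊥
    [⅋]  ⊢ (p0 ⅋ p0⊥)
      [Ax]  ⊢ p0, p0⊥
  [⊗]  ⊢ p0, p0, (p0⊥ ⊗ p0⊥)
    [Ax]  ⊢ p0, p0⊥
    [Ax]  ⊢ p0, p0⊥

Result: YES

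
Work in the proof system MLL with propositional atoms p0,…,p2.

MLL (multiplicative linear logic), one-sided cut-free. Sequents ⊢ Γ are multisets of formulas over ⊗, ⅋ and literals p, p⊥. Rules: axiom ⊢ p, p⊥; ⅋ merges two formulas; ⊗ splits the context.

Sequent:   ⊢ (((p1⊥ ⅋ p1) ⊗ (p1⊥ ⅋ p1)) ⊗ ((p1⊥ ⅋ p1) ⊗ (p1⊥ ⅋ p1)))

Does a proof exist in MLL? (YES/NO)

Derivation (root first):
[⊗]  ⊢ (((p1⊥ ⅋ p1) ⊗ (p1⊥ ⅋ p1)) ⊗ ((p1⊥ ⅋ p1) ⊗ (p1⊥ ⅋ p1)))
  [⊗]  ⊢ ((p1⊥ ⅋ p1) ⊗ (p1⊥ ⅋ p1))
    [⅋]  ⊢ (p1⊥ ⅋ p1)
      [Ax]  ⊢ p1, p1⊥
    [⅋]  ⊢ (p1⊥ ⅋ p1)
      [Ax]  ⊢ p1, p1⊥
  [⊗]  ⊢ ((p1⊥ ⅋ p1) ⊗ (p1⊥ ⅋ p1))
    [⅋]  ⊢ (p1⊥ ⅋ p1)
      [Ax]  ⊢ p1, p1⊥
    [⅋]  ⊢ (p1⊥ ⅋ p1)
      [Ax]  ⊢ p1, p1⊥

Result: YES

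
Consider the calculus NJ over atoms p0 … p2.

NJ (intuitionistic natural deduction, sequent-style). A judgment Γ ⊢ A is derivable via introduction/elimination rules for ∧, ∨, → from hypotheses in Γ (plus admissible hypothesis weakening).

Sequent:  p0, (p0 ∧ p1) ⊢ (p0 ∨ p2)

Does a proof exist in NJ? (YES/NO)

Proof tree:
[∨I₁] p0, (p0 ∧ p1) ⊢ (p0 ∨ p2)
  [Wk] p0, (p0 ∧ p1) ⊢ p0
    [Ax] p0 ⊢ p0

Result: YES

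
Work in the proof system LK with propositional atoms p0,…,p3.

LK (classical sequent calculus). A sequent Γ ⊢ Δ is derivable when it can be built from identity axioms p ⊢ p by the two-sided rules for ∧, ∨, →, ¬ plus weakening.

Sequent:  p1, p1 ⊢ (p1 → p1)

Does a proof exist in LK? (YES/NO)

Proof tree:
[WL] p1, p1 ⊢ (p1 → p1)
  [WL] p1 ⊢ (p1 → p1)
    [→R]  ⊢ (p1 → p1)
      [Ax] p1 ⊢ p1

Result: YES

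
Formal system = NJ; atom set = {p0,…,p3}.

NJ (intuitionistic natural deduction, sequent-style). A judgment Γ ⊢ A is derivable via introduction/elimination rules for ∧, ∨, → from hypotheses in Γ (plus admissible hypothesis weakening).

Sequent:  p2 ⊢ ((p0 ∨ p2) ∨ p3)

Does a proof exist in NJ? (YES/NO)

Derivation trace:
[∨I₁] p2 ⊢ ((p0 ∨ p2) ∨ p3)
  [∨I₂] p2 ⊢ (p0 ∨ p2)
    [Ax] p2 ⊢ p2

Result: YES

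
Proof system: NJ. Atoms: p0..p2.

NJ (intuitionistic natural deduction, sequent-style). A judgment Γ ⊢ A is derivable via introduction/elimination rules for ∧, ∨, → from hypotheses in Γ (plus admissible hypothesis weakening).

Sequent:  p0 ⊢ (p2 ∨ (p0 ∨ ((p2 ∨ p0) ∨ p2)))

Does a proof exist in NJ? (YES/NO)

Derivation trace:
[∨I₂] p0 ⊢ (p2 ∨ (p0 ∨ ((p2 ∨ p0) ∨ p2)))
  [∨I₂] p0 ⊢ (p0 ∨ ((p2 ∨ p0) ∨ p2))
    [∨I₁] p0 ⊢ ((p2 ∨ p0) ∨ p2)
      [∨I₂] p0 ⊢ (p2 ∨ p0)
        [Ax] p0 ⊢ p0

Result: YES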